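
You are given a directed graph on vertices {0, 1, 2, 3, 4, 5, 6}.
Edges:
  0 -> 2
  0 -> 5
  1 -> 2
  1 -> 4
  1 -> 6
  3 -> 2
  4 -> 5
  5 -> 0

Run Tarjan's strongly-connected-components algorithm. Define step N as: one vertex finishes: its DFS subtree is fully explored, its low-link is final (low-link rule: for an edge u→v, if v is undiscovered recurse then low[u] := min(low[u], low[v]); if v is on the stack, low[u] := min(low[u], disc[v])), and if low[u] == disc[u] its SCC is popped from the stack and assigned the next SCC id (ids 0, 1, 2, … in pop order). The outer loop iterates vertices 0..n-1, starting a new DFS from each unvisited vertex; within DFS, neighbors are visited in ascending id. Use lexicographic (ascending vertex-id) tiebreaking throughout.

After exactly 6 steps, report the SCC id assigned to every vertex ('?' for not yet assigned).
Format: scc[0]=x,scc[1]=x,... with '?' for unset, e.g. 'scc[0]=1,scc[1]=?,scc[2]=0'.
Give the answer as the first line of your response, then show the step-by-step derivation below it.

scc[0]=1,scc[1]=4,scc[2]=0,scc[3]=?,scc[4]=2,scc[5]=1,scc[6]=3

step 1: low=(low[0]=0,low[1]=?,low[2]=1,low[3]=?,low[4]=?,low[5]=?,low[6]=?); scc=(scc[0]=?,scc[1]=?,scc[2]=0,scc[3]=?,scc[4]=?,scc[5]=?,scc[6]=?)
step 2: low=(low[0]=0,low[1]=?,low[2]=1,low[3]=?,low[4]=?,low[5]=0,low[6]=?); scc=(scc[0]=?,scc[1]=?,scc[2]=0,scc[3]=?,scc[4]=?,scc[5]=?,scc[6]=?)
step 3: low=(low[0]=0,low[1]=?,low[2]=1,low[3]=?,low[4]=?,low[5]=0,low[6]=?); scc=(scc[0]=1,scc[1]=?,scc[2]=0,scc[3]=?,scc[4]=?,scc[5]=1,scc[6]=?)
step 4: low=(low[0]=0,low[1]=3,low[2]=1,low[3]=?,low[4]=4,low[5]=0,low[6]=?); scc=(scc[0]=1,scc[1]=?,scc[2]=0,scc[3]=?,scc[4]=2,scc[5]=1,scc[6]=?)
step 5: low=(low[0]=0,low[1]=3,low[2]=1,low[3]=?,low[4]=4,low[5]=0,low[6]=5); scc=(scc[0]=1,scc[1]=?,scc[2]=0,scc[3]=?,scc[4]=2,scc[5]=1,scc[6]=3)
step 6: low=(low[0]=0,low[1]=3,low[2]=1,low[3]=?,low[4]=4,low[5]=0,low[6]=5); scc=(scc[0]=1,scc[1]=4,scc[2]=0,scc[3]=?,scc[4]=2,scc[5]=1,scc[6]=3)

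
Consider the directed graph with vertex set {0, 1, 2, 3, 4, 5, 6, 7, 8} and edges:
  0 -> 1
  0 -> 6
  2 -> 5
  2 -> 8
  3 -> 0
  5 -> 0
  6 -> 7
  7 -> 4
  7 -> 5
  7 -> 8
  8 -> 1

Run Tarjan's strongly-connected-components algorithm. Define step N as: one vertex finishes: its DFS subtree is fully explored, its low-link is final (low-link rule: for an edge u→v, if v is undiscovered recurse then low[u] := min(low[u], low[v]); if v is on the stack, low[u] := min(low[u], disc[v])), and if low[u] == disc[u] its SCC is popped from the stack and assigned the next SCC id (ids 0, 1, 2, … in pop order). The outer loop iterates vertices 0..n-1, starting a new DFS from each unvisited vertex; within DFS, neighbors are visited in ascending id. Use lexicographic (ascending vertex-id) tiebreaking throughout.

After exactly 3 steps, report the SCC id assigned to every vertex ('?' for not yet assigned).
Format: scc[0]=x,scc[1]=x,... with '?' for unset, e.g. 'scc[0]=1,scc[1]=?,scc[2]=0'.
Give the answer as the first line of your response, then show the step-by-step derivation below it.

scc[0]=?,scc[1]=0,scc[2]=?,scc[3]=?,scc[4]=1,scc[5]=?,scc[6]=?,scc[7]=?,scc[8]=?

step 1: low=(low[0]=0,low[1]=1,low[2]=?,low[3]=?,low[4]=?,low[5]=?,low[6]=?,low[7]=?,low[8]=?); scc=(scc[0]=?,scc[1]=0,scc[2]=?,scc[3]=?,scc[4]=?,scc[5]=?,scc[6]=?,scc[7]=?,scc[8]=?)
step 2: low=(low[0]=0,low[1]=1,low[2]=?,low[3]=?,low[4]=4,low[5]=?,low[6]=2,low[7]=3,low[8]=?); scc=(scc[0]=?,scc[1]=0,scc[2]=?,scc[3]=?,scc[4]=1,scc[5]=?,scc[6]=?,scc[7]=?,scc[8]=?)
step 3: low=(low[0]=0,low[1]=1,low[2]=?,low[3]=?,low[4]=4,low[5]=0,low[6]=2,low[7]=3,low[8]=?); scc=(scc[0]=?,scc[1]=0,scc[2]=?,scc[3]=?,scc[4]=1,scc[5]=?,scc[6]=?,scc[7]=?,scc[8]=?)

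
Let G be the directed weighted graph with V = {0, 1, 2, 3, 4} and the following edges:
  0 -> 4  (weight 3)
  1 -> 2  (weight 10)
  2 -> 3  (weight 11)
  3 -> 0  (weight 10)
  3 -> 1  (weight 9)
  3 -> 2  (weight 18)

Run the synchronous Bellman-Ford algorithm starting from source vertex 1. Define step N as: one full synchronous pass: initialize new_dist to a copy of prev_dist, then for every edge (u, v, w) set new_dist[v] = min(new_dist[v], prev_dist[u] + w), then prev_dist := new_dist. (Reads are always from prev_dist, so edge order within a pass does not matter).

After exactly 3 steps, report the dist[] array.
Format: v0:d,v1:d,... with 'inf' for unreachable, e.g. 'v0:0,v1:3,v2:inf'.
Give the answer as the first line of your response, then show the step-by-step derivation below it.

v0:31,v1:0,v2:10,v3:21,v4:inf

step 1: dist = v0:inf,v1:0,v2:10,v3:inf,v4:inf
step 2: dist = v0:inf,v1:0,v2:10,v3:21,v4:inf
step 3: dist = v0:31,v1:0,v2:10,v3:21,v4:inf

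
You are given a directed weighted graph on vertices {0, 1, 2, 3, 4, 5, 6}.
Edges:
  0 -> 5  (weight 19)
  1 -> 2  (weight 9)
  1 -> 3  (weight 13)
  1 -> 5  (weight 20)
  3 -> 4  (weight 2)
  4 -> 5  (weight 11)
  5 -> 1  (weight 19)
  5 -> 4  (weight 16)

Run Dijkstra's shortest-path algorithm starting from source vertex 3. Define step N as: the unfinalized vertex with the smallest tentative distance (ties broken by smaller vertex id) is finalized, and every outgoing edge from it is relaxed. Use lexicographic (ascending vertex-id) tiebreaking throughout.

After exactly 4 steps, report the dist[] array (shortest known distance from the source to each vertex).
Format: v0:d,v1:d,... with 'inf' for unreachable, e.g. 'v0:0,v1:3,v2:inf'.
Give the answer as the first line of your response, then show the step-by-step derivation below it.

v0:inf,v1:32,v2:41,v3:0,v4:2,v5:13,v6:inf

step 1: dist = v0:inf,v1:inf,v2:inf,v3:0,v4:2,v5:inf,v6:inf
step 2: dist = v0:inf,v1:inf,v2:inf,v3:0,v4:2,v5:13,v6:inf
step 3: dist = v0:inf,v1:32,v2:inf,v3:0,v4:2,v5:13,v6:inf
step 4: dist = v0:inf,v1:32,v2:41,v3:0,v4:2,v5:13,v6:inf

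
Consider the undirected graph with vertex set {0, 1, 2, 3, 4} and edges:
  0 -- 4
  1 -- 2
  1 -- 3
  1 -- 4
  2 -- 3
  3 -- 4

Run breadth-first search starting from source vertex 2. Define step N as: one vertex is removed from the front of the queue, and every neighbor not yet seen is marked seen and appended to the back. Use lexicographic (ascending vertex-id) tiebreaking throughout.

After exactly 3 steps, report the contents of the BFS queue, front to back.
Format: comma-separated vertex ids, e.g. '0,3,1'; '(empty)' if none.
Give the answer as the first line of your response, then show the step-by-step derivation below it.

4

step 1: dequeue 2; queue=[1,3]; order=2
step 2: dequeue 1; queue=[3,4]; order=2,1
step 3: dequeue 3; queue=[4]; order=2,1,3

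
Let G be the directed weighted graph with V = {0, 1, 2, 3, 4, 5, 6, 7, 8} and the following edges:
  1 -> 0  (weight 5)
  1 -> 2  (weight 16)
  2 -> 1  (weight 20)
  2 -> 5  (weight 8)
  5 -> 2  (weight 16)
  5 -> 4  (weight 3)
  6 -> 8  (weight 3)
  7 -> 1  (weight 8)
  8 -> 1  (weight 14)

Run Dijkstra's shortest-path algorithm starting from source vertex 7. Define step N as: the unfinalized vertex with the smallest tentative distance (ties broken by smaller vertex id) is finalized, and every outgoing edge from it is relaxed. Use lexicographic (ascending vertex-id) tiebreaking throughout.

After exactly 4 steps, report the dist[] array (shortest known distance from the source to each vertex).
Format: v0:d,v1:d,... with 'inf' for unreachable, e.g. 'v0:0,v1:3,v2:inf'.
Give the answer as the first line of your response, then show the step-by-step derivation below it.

v0:13,v1:8,v2:24,v3:inf,v4:inf,v5:32,v6:inf,v7:0,v8:inf

step 1: dist = v0:inf,v1:8,v2:inf,v3:inf,v4:inf,v5:inf,v6:inf,v7:0,v8:inf
step 2: dist = v0:13,v1:8,v2:24,v3:inf,v4:inf,v5:inf,v6:inf,v7:0,v8:inf
step 3: dist = v0:13,v1:8,v2:24,v3:inf,v4:inf,v5:inf,v6:inf,v7:0,v8:inf
step 4: dist = v0:13,v1:8,v2:24,v3:inf,v4:inf,v5:32,v6:inf,v7:0,v8:inf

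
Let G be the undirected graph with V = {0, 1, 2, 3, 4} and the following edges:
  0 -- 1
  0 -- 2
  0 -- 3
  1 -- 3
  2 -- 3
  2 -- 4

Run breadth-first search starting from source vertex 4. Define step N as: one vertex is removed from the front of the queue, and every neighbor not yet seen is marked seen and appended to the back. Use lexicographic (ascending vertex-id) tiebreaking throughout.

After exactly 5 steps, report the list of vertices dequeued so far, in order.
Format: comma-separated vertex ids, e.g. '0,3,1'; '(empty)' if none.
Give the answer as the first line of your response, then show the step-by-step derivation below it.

4,2,0,3,1

step 1: dequeue 4; queue=[2]; order=4
step 2: dequeue 2; queue=[0,3]; order=4,2
step 3: dequeue 0; queue=[3,1]; order=4,2,0
step 4: dequeue 3; queue=[1]; order=4,2,0,3
step 5: dequeue 1; queue=[(empty)]; order=4,2,0,3,1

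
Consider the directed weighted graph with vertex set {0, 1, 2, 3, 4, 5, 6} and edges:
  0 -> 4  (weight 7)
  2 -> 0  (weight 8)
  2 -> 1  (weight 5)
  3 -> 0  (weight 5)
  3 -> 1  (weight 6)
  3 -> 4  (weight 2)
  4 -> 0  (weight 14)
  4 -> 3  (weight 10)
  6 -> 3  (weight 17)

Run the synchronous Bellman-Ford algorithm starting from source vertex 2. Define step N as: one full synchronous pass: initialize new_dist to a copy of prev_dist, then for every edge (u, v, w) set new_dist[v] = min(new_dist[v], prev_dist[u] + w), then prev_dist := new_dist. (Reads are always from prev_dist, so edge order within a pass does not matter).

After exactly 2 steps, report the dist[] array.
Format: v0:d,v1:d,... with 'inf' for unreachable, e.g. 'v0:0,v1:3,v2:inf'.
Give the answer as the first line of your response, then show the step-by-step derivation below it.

v0:8,v1:5,v2:0,v3:inf,v4:15,v5:inf,v6:inf

step 1: dist = v0:8,v1:5,v2:0,v3:inf,v4:inf,v5:inf,v6:inf
step 2: dist = v0:8,v1:5,v2:0,v3:inf,v4:15,v5:inf,v6:inf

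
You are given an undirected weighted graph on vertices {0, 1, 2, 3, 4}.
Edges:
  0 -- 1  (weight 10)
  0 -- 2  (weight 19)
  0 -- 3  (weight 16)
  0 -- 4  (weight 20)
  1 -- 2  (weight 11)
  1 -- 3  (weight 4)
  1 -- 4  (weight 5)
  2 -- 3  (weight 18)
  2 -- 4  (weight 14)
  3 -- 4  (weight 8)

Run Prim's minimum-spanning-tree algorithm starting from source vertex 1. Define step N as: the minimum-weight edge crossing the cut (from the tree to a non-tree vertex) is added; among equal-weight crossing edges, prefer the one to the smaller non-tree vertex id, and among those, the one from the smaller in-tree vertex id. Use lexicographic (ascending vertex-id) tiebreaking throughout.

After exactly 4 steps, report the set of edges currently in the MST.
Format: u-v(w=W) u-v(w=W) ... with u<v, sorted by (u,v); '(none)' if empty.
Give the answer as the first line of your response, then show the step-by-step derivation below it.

0-1(w=10) 1-2(w=11) 1-3(w=4) 1-4(w=5)

step 1: add edge 1-3 (w=4); MST = {1-3(w=4)}
step 2: add edge 1-4 (w=5); MST = {1-3(w=4) 1-4(w=5)}
step 3: add edge 0-1 (w=10); MST = {0-1(w=10) 1-3(w=4) 1-4(w=5)}
step 4: add edge 1-2 (w=11); MST = {0-1(w=10) 1-2(w=11) 1-3(w=4) 1-4(w=5)}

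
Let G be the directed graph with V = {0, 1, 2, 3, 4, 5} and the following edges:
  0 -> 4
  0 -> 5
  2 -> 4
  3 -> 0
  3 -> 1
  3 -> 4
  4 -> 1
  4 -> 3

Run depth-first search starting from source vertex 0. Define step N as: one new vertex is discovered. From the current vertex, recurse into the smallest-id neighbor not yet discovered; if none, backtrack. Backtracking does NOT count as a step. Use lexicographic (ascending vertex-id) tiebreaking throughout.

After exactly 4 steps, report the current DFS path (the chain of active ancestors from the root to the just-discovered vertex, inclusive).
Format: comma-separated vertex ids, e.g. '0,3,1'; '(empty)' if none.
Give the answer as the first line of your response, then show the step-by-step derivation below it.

0,4,3

step 1: discover 0; path=0; order=0
step 2: discover 4; path=0>4; order=0,4
step 3: discover 1; path=0>4>1; order=0,4,1
step 4: discover 3; path=0>4>3; order=0,4,1,3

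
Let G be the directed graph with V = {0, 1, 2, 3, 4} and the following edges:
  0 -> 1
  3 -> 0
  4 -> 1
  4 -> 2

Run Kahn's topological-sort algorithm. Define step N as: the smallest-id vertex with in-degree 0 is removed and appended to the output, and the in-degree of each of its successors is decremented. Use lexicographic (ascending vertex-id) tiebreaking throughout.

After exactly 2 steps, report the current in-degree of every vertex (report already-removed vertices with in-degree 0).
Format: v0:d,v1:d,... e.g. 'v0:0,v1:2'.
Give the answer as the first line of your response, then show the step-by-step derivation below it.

v0:0,v1:1,v2:1,v3:0,v4:0

step 1: output 3; order=[3]; indeg=(0,2,1,0,0)
step 2: output 0; order=[3,0]; indeg=(0,1,1,0,0)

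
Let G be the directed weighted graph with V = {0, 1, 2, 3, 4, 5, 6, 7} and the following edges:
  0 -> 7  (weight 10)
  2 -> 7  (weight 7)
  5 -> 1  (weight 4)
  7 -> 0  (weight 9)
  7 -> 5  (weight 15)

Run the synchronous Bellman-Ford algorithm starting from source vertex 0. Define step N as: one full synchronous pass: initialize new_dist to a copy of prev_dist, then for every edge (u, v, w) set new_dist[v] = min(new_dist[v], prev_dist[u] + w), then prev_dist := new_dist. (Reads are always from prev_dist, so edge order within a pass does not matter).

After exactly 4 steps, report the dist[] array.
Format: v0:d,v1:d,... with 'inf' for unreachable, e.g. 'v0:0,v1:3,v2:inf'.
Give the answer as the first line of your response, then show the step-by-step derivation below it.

v0:0,v1:29,v2:inf,v3:inf,v4:inf,v5:25,v6:inf,v7:10

step 1: dist = v0:0,v1:inf,v2:inf,v3:inf,v4:inf,v5:inf,v6:inf,v7:10
step 2: dist = v0:0,v1:inf,v2:inf,v3:inf,v4:inf,v5:25,v6:inf,v7:10
step 3: dist = v0:0,v1:29,v2:inf,v3:inf,v4:inf,v5:25,v6:inf,v7:10
step 4: dist = v0:0,v1:29,v2:inf,v3:inf,v4:inf,v5:25,v6:inf,v7:10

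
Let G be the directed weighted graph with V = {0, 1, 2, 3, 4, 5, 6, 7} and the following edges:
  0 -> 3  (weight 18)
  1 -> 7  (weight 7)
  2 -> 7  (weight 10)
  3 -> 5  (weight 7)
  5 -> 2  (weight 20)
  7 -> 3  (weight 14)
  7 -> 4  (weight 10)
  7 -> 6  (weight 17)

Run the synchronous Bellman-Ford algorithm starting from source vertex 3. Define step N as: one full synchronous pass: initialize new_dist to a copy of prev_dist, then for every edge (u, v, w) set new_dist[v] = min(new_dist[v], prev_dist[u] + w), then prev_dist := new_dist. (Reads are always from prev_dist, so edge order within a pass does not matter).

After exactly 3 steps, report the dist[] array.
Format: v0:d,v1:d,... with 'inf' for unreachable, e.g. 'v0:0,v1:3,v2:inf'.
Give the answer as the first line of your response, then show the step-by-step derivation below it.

v0:inf,v1:inf,v2:27,v3:0,v4:inf,v5:7,v6:inf,v7:37

step 1: dist = v0:inf,v1:inf,v2:inf,v3:0,v4:inf,v5:7,v6:inf,v7:inf
step 2: dist = v0:inf,v1:inf,v2:27,v3:0,v4:inf,v5:7,v6:inf,v7:inf
step 3: dist = v0:inf,v1:inf,v2:27,v3:0,v4:inf,v5:7,v6:inf,v7:37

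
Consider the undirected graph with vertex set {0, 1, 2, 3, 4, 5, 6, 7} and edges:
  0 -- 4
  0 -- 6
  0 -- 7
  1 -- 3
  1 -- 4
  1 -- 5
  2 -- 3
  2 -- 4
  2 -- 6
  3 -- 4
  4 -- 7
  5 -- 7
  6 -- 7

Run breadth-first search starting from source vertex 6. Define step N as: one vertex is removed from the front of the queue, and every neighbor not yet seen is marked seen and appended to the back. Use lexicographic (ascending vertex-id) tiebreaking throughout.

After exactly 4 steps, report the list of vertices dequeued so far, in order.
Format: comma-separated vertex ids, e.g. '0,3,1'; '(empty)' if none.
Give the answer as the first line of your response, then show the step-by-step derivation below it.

6,0,2,7

step 1: dequeue 6; queue=[0,2,7]; order=6
step 2: dequeue 0; queue=[2,7,4]; order=6,0
step 3: dequeue 2; queue=[7,4,3]; order=6,0,2
step 4: dequeue 7; queue=[4,3,5]; order=6,0,2,7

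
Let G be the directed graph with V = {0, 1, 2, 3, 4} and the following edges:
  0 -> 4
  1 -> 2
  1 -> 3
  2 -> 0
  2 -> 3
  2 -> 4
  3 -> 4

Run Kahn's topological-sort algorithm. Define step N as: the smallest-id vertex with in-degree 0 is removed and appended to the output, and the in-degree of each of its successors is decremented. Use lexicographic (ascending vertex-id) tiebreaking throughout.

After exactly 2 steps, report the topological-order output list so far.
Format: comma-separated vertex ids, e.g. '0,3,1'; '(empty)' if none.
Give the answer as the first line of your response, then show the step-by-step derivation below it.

1,2

step 1: output 1; order=[1]; indeg=(1,0,0,1,3)
step 2: output 2; order=[1,2]; indeg=(0,0,0,0,2)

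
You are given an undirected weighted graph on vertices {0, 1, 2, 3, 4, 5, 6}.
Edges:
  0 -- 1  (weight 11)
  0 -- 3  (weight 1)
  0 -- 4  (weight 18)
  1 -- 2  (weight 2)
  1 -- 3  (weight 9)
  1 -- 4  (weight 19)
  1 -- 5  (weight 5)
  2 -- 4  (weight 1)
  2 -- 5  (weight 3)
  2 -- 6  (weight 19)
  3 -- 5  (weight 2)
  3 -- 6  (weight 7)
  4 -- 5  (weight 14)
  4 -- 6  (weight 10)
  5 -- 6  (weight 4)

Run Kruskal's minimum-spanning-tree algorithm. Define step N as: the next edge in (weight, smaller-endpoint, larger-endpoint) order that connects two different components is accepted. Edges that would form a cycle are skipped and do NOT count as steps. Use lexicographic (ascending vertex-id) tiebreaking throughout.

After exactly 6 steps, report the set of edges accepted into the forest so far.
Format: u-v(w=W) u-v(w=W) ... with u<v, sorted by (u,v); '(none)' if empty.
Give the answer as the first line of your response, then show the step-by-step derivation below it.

0-3(w=1) 1-2(w=2) 2-4(w=1) 2-5(w=3) 3-5(w=2) 5-6(w=4)

step 1: add edge 0-3 (w=1); MST = {0-3(w=1)}
step 2: add edge 2-4 (w=1); MST = {0-3(w=1) 2-4(w=1)}
step 3: add edge 1-2 (w=2); MST = {0-3(w=1) 1-2(w=2) 2-4(w=1)}
step 4: add edge 3-5 (w=2); MST = {0-3(w=1) 1-2(w=2) 2-4(w=1) 3-5(w=2)}
step 5: add edge 2-5 (w=3); MST = {0-3(w=1) 1-2(w=2) 2-4(w=1) 2-5(w=3) 3-5(w=2)}
step 6: add edge 5-6 (w=4); MST = {0-3(w=1) 1-2(w=2) 2-4(w=1) 2-5(w=3) 3-5(w=2) 5-6(w=4)}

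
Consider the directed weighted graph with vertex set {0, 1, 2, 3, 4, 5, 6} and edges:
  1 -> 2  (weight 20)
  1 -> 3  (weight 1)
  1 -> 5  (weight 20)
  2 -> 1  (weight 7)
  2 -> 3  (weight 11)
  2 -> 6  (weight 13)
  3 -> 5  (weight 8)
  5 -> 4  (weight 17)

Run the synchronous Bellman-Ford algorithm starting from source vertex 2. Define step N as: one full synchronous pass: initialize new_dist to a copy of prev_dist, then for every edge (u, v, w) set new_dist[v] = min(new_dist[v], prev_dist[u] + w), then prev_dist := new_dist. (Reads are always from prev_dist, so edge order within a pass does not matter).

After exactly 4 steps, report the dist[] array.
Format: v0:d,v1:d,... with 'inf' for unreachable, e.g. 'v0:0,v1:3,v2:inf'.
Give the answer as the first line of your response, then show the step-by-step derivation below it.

v0:inf,v1:7,v2:0,v3:8,v4:33,v5:16,v6:13

step 1: dist = v0:inf,v1:7,v2:0,v3:11,v4:inf,v5:inf,v6:13
step 2: dist = v0:inf,v1:7,v2:0,v3:8,v4:inf,v5:19,v6:13
step 3: dist = v0:inf,v1:7,v2:0,v3:8,v4:36,v5:16,v6:13
step 4: dist = v0:inf,v1:7,v2:0,v3:8,v4:33,v5:16,v6:13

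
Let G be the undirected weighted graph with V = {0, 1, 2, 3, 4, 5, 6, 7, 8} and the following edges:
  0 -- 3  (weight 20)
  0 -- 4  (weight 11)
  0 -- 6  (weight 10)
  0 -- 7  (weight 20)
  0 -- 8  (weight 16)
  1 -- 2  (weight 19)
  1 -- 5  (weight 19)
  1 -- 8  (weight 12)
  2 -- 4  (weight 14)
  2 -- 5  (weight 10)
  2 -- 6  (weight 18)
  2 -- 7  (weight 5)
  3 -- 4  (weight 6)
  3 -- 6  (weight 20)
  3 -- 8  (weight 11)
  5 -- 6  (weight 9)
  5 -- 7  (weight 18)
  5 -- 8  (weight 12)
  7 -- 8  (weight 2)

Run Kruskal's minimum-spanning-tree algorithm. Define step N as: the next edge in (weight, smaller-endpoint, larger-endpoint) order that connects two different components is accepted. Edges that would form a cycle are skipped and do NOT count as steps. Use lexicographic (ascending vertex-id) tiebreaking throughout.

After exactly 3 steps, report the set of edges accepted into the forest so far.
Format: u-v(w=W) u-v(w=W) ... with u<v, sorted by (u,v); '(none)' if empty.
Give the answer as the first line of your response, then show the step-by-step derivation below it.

2-7(w=5) 3-4(w=6) 7-8(w=2)

step 1: add edge 7-8 (w=2); MST = {7-8(w=2)}
step 2: add edge 2-7 (w=5); MST = {2-7(w=5) 7-8(w=2)}
step 3: add edge 3-4 (w=6); MST = {2-7(w=5) 3-4(w=6) 7-8(w=2)}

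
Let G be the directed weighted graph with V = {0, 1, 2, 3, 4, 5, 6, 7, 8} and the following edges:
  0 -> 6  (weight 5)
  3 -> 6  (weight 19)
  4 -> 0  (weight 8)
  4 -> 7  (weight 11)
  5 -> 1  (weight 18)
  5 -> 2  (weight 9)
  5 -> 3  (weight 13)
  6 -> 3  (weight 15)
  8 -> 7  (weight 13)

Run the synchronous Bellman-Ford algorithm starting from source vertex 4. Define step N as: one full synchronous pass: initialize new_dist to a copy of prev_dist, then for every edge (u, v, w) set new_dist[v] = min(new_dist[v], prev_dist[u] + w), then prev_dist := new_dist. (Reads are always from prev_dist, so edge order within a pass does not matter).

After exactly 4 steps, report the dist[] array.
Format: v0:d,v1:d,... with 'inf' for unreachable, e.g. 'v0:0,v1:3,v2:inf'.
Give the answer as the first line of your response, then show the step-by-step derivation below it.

v0:8,v1:inf,v2:inf,v3:28,v4:0,v5:inf,v6:13,v7:11,v8:inf

step 1: dist = v0:8,v1:inf,v2:inf,v3:inf,v4:0,v5:inf,v6:inf,v7:11,v8:inf
step 2: dist = v0:8,v1:inf,v2:inf,v3:inf,v4:0,v5:inf,v6:13,v7:11,v8:inf
step 3: dist = v0:8,v1:inf,v2:inf,v3:28,v4:0,v5:inf,v6:13,v7:11,v8:inf
step 4: dist = v0:8,v1:inf,v2:inf,v3:28,v4:0,v5:inf,v6:13,v7:11,v8:inf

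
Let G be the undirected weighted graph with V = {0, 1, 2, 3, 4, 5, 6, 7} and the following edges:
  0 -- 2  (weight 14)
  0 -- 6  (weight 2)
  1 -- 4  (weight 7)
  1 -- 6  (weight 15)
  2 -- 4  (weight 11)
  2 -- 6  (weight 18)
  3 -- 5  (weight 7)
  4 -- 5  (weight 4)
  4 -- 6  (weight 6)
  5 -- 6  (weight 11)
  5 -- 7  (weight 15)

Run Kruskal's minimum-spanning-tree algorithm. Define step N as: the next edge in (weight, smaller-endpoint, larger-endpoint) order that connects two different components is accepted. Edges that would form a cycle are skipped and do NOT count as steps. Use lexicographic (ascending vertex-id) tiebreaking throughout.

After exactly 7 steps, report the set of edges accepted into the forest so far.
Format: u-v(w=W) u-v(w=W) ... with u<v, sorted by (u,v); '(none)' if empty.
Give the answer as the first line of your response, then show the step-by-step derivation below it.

0-6(w=2) 1-4(w=7) 2-4(w=11) 3-5(w=7) 4-5(w=4) 4-6(w=6) 5-7(w=15)

step 1: add edge 0-6 (w=2); MST = {0-6(w=2)}
step 2: add edge 4-5 (w=4); MST = {0-6(w=2) 4-5(w=4)}
step 3: add edge 4-6 (w=6); MST = {0-6(w=2) 4-5(w=4) 4-6(w=6)}
step 4: add edge 1-4 (w=7); MST = {0-6(w=2) 1-4(w=7) 4-5(w=4) 4-6(w=6)}
step 5: add edge 3-5 (w=7); MST = {0-6(w=2) 1-4(w=7) 3-5(w=7) 4-5(w=4) 4-6(w=6)}
step 6: add edge 2-4 (w=11); MST = {0-6(w=2) 1-4(w=7) 2-4(w=11) 3-5(w=7) 4-5(w=4) 4-6(w=6)}
step 7: add edge 5-7 (w=15); MST = {0-6(w=2) 1-4(w=7) 2-4(w=11) 3-5(w=7) 4-5(w=4) 4-6(w=6) 5-7(w=15)}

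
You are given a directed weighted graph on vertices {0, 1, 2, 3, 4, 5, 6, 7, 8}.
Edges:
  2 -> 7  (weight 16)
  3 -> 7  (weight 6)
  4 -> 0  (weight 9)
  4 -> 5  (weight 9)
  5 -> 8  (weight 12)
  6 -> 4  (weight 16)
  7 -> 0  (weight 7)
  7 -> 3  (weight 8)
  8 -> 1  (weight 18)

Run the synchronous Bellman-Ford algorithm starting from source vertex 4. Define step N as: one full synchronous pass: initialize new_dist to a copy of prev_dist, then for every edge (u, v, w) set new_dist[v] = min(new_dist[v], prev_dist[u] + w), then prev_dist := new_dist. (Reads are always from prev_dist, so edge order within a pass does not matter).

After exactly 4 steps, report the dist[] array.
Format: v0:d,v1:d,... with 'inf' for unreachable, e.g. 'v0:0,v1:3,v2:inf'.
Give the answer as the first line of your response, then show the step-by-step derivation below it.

v0:9,v1:39,v2:inf,v3:inf,v4:0,v5:9,v6:inf,v7:inf,v8:21

step 1: dist = v0:9,v1:inf,v2:inf,v3:inf,v4:0,v5:9,v6:inf,v7:inf,v8:inf
step 2: dist = v0:9,v1:inf,v2:inf,v3:inf,v4:0,v5:9,v6:inf,v7:inf,v8:21
step 3: dist = v0:9,v1:39,v2:inf,v3:inf,v4:0,v5:9,v6:inf,v7:inf,v8:21
step 4: dist = v0:9,v1:39,v2:inf,v3:inf,v4:0,v5:9,v6:inf,v7:inf,v8:21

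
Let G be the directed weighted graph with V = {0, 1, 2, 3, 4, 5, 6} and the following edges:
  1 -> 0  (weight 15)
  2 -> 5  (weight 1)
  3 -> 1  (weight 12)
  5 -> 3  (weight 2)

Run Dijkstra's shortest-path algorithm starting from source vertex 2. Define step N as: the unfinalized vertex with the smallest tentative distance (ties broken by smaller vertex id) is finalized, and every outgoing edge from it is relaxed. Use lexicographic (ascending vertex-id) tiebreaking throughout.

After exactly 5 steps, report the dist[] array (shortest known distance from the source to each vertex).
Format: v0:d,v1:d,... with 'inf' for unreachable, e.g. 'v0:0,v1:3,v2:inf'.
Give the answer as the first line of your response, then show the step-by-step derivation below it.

v0:30,v1:15,v2:0,v3:3,v4:inf,v5:1,v6:inf

step 1: dist = v0:inf,v1:inf,v2:0,v3:inf,v4:inf,v5:1,v6:inf
step 2: dist = v0:inf,v1:inf,v2:0,v3:3,v4:inf,v5:1,v6:inf
step 3: dist = v0:inf,v1:15,v2:0,v3:3,v4:inf,v5:1,v6:inf
step 4: dist = v0:30,v1:15,v2:0,v3:3,v4:inf,v5:1,v6:inf
step 5: dist = v0:30,v1:15,v2:0,v3:3,v4:inf,v5:1,v6:inf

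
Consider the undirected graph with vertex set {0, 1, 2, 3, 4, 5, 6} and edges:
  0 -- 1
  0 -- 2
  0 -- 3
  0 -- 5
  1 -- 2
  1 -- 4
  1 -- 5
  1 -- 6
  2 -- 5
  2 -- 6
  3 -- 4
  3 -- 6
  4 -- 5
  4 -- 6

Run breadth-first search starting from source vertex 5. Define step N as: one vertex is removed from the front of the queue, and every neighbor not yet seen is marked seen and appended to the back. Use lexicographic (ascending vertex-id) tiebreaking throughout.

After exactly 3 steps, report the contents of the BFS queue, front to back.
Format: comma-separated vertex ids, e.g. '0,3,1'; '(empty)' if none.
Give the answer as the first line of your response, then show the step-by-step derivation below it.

2,4,3,6

step 1: dequeue 5; queue=[0,1,2,4]; order=5
step 2: dequeue 0; queue=[1,2,4,3]; order=5,0
step 3: dequeue 1; queue=[2,4,3,6]; order=5,0,1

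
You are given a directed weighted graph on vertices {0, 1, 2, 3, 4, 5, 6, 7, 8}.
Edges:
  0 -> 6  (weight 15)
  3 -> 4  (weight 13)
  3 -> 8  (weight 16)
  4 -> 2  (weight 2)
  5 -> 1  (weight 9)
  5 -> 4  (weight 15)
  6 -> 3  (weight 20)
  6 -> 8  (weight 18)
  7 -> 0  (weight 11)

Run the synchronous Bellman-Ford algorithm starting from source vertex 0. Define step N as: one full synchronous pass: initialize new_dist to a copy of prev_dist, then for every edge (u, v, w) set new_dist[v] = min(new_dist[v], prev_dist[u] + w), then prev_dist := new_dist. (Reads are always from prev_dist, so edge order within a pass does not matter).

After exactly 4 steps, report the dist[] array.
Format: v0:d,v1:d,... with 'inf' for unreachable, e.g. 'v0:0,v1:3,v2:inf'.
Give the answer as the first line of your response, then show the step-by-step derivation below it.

v0:0,v1:inf,v2:50,v3:35,v4:48,v5:inf,v6:15,v7:inf,v8:33

step 1: dist = v0:0,v1:inf,v2:inf,v3:inf,v4:inf,v5:inf,v6:15,v7:inf,v8:inf
step 2: dist = v0:0,v1:inf,v2:inf,v3:35,v4:inf,v5:inf,v6:15,v7:inf,v8:33
step 3: dist = v0:0,v1:inf,v2:inf,v3:35,v4:48,v5:inf,v6:15,v7:inf,v8:33
step 4: dist = v0:0,v1:inf,v2:50,v3:35,v4:48,v5:inf,v6:15,v7:inf,v8:33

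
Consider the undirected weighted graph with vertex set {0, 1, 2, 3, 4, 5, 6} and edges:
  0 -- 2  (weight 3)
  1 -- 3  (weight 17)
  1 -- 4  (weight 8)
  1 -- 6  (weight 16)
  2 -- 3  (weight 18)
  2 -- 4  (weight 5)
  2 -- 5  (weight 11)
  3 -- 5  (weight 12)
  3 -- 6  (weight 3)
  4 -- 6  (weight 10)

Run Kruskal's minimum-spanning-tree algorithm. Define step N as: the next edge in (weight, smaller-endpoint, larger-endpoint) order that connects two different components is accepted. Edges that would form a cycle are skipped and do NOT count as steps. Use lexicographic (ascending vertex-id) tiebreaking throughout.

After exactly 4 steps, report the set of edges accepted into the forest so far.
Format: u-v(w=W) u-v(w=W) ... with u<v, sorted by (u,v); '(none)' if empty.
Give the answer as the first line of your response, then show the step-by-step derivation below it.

0-2(w=3) 1-4(w=8) 2-4(w=5) 3-6(w=3)

step 1: add edge 0-2 (w=3); MST = {0-2(w=3)}
step 2: add edge 3-6 (w=3); MST = {0-2(w=3) 3-6(w=3)}
step 3: add edge 2-4 (w=5); MST = {0-2(w=3) 2-4(w=5) 3-6(w=3)}
step 4: add edge 1-4 (w=8); MST = {0-2(w=3) 1-4(w=8) 2-4(w=5) 3-6(w=3)}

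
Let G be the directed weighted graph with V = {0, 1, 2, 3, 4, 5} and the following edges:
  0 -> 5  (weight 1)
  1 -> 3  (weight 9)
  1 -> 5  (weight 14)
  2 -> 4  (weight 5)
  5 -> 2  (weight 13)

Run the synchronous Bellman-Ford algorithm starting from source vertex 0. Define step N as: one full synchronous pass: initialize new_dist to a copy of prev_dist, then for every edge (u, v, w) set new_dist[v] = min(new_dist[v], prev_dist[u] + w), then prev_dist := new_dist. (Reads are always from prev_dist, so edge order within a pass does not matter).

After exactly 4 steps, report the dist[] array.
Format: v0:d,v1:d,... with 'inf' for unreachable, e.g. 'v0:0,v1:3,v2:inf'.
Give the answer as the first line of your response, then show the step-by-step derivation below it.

v0:0,v1:inf,v2:14,v3:inf,v4:19,v5:1

step 1: dist = v0:0,v1:inf,v2:inf,v3:inf,v4:inf,v5:1
step 2: dist = v0:0,v1:inf,v2:14,v3:inf,v4:inf,v5:1
step 3: dist = v0:0,v1:inf,v2:14,v3:inf,v4:19,v5:1
step 4: dist = v0:0,v1:inf,v2:14,v3:inf,v4:19,v5:1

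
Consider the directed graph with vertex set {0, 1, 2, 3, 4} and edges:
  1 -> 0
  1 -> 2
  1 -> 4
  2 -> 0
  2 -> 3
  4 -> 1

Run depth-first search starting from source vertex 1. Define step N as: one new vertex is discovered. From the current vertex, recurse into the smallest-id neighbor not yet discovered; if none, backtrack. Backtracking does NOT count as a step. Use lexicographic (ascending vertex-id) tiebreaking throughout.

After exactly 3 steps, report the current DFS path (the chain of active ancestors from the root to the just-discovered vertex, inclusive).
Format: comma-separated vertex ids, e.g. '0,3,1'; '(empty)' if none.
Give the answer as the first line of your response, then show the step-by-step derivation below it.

1,2

step 1: discover 1; path=1; order=1
step 2: discover 0; path=1>0; order=1,0
step 3: discover 2; path=1>2; order=1,0,2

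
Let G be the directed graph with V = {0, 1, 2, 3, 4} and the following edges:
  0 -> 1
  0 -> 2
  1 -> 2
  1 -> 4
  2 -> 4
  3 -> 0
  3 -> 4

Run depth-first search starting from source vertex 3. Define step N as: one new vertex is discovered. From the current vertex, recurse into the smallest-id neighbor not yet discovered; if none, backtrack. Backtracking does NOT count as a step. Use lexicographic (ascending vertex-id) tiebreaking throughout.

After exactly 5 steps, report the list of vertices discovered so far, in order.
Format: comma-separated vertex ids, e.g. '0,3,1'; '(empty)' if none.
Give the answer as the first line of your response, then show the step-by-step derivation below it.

3,0,1,2,4

step 1: discover 3; path=3; order=3
step 2: discover 0; path=3>0; order=3,0
step 3: discover 1; path=3>0>1; order=3,0,1
step 4: discover 2; path=3>0>1>2; order=3,0,1,2
step 5: discover 4; path=3>0>1>2>4; order=3,0,1,2,4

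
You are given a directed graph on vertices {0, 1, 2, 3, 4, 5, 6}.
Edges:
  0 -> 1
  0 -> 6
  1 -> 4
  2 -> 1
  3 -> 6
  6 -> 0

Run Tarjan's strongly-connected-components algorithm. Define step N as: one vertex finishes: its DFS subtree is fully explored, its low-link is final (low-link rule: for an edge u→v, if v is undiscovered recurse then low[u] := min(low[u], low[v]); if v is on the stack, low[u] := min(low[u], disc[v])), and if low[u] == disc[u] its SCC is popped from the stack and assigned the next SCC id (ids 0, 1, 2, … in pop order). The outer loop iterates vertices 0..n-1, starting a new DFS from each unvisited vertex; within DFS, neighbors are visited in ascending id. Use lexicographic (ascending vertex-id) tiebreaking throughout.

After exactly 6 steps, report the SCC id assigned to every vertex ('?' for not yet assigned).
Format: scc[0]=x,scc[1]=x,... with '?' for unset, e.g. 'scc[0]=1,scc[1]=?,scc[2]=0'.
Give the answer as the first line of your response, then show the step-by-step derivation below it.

scc[0]=2,scc[1]=1,scc[2]=3,scc[3]=4,scc[4]=0,scc[5]=?,scc[6]=2

step 1: low=(low[0]=0,low[1]=1,low[2]=?,low[3]=?,low[4]=2,low[5]=?,low[6]=?); scc=(scc[0]=?,scc[1]=?,scc[2]=?,scc[3]=?,scc[4]=0,scc[5]=?,scc[6]=?)
step 2: low=(low[0]=0,low[1]=1,low[2]=?,low[3]=?,low[4]=2,low[5]=?,low[6]=?); scc=(scc[0]=?,scc[1]=1,scc[2]=?,scc[3]=?,scc[4]=0,scc[5]=?,scc[6]=?)
step 3: low=(low[0]=0,low[1]=1,low[2]=?,low[3]=?,low[4]=2,low[5]=?,low[6]=0); scc=(scc[0]=?,scc[1]=1,scc[2]=?,scc[3]=?,scc[4]=0,scc[5]=?,scc[6]=?)
step 4: low=(low[0]=0,low[1]=1,low[2]=?,low[3]=?,low[4]=2,low[5]=?,low[6]=0); scc=(scc[0]=2,scc[1]=1,scc[2]=?,scc[3]=?,scc[4]=0,scc[5]=?,scc[6]=2)
step 5: low=(low[0]=0,low[1]=1,low[2]=4,low[3]=?,low[4]=2,low[5]=?,low[6]=0); scc=(scc[0]=2,scc[1]=1,scc[2]=3,scc[3]=?,scc[4]=0,scc[5]=?,scc[6]=2)
step 6: low=(low[0]=0,low[1]=1,low[2]=4,low[3]=5,low[4]=2,low[5]=?,low[6]=0); scc=(scc[0]=2,scc[1]=1,scc[2]=3,scc[3]=4,scc[4]=0,scc[5]=?,scc[6]=2)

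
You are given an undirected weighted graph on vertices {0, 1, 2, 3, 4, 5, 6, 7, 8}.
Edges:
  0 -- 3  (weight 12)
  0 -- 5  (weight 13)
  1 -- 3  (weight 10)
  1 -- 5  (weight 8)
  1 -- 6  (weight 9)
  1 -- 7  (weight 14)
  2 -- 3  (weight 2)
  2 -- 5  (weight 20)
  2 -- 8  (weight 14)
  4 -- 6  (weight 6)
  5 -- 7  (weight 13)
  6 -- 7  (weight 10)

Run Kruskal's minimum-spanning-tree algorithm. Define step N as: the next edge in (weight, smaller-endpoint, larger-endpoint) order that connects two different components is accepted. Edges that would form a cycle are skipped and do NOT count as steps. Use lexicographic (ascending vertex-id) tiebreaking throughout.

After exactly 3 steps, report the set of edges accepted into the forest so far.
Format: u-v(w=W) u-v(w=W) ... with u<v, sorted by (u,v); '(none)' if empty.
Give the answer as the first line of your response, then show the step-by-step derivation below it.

1-5(w=8) 2-3(w=2) 4-6(w=6)

step 1: add edge 2-3 (w=2); MST = {2-3(w=2)}
step 2: add edge 4-6 (w=6); MST = {2-3(w=2) 4-6(w=6)}
step 3: add edge 1-5 (w=8); MST = {1-5(w=8) 2-3(w=2) 4-6(w=6)}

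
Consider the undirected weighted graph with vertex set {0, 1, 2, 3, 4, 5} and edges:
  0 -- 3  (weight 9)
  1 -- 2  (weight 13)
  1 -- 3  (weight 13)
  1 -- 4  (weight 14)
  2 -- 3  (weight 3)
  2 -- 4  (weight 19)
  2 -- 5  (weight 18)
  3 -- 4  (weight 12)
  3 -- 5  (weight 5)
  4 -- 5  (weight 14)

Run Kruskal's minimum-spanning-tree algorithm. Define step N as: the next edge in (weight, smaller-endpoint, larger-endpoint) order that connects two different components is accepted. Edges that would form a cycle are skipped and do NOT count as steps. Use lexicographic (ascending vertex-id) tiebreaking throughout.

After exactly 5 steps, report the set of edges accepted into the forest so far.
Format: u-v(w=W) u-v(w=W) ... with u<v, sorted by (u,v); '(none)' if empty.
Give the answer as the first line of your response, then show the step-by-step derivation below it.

0-3(w=9) 1-2(w=13) 2-3(w=3) 3-4(w=12) 3-5(w=5)

step 1: add edge 2-3 (w=3); MST = {2-3(w=3)}
step 2: add edge 3-5 (w=5); MST = {2-3(w=3) 3-5(w=5)}
step 3: add edge 0-3 (w=9); MST = {0-3(w=9) 2-3(w=3) 3-5(w=5)}
step 4: add edge 3-4 (w=12); MST = {0-3(w=9) 2-3(w=3) 3-4(w=12) 3-5(w=5)}
step 5: add edge 1-2 (w=13); MST = {0-3(w=9) 1-2(w=13) 2-3(w=3) 3-4(w=12) 3-5(w=5)}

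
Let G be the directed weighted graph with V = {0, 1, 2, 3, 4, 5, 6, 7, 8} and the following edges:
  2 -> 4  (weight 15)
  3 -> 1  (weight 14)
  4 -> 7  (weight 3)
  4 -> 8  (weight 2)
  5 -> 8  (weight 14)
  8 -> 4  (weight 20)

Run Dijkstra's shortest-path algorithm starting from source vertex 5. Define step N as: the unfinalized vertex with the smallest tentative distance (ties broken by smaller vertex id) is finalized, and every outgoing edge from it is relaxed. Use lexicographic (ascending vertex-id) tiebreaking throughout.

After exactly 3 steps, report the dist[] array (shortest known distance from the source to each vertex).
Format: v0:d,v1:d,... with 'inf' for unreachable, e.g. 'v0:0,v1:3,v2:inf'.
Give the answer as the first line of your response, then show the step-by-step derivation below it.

v0:inf,v1:inf,v2:inf,v3:inf,v4:34,v5:0,v6:inf,v7:37,v8:14

step 1: dist = v0:inf,v1:inf,v2:inf,v3:inf,v4:inf,v5:0,v6:inf,v7:inf,v8:14
step 2: dist = v0:inf,v1:inf,v2:inf,v3:inf,v4:34,v5:0,v6:inf,v7:inf,v8:14
step 3: dist = v0:inf,v1:inf,v2:inf,v3:inf,v4:34,v5:0,v6:inf,v7:37,v8:14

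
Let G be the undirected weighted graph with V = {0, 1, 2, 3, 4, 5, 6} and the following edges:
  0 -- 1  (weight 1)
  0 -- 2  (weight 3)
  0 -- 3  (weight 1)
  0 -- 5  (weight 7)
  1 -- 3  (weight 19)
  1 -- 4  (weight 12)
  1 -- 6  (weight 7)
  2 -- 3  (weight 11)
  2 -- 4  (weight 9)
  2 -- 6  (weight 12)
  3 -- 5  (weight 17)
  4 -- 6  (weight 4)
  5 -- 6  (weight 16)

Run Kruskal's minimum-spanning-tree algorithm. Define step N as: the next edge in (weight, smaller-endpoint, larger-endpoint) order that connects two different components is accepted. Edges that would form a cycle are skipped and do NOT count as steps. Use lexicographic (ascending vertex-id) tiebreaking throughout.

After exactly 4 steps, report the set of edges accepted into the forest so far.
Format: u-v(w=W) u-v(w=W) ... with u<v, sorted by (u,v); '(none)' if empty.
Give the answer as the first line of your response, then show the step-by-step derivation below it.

0-1(w=1) 0-2(w=3) 0-3(w=1) 4-6(w=4)

step 1: add edge 0-1 (w=1); MST = {0-1(w=1)}
step 2: add edge 0-3 (w=1); MST = {0-1(w=1) 0-3(w=1)}
step 3: add edge 0-2 (w=3); MST = {0-1(w=1) 0-2(w=3) 0-3(w=1)}
step 4: add edge 4-6 (w=4); MST = {0-1(w=1) 0-2(w=3) 0-3(w=1) 4-6(w=4)}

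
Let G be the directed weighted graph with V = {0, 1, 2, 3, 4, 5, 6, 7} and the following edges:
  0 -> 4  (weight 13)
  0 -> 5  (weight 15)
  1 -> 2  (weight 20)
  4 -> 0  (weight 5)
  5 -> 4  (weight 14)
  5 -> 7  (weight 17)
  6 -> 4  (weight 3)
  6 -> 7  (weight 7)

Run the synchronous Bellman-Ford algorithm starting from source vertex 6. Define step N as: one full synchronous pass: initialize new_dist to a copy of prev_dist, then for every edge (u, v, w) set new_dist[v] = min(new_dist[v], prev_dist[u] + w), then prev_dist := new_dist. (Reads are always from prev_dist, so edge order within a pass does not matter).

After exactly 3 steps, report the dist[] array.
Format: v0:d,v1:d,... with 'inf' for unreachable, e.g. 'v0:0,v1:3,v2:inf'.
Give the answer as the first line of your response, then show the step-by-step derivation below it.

v0:8,v1:inf,v2:inf,v3:inf,v4:3,v5:23,v6:0,v7:7

step 1: dist = v0:inf,v1:inf,v2:inf,v3:inf,v4:3,v5:inf,v6:0,v7:7
step 2: dist = v0:8,v1:inf,v2:inf,v3:inf,v4:3,v5:inf,v6:0,v7:7
step 3: dist = v0:8,v1:inf,v2:inf,v3:inf,v4:3,v5:23,v6:0,v7:7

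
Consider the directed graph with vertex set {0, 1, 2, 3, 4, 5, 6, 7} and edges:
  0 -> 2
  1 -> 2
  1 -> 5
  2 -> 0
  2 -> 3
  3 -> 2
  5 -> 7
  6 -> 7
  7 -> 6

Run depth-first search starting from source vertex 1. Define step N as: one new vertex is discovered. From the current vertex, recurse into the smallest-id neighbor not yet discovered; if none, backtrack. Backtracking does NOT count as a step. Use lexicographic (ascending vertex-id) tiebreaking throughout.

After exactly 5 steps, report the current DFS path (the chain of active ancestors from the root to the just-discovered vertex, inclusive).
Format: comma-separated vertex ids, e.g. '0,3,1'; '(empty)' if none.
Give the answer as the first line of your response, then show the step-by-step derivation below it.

1,5

step 1: discover 1; path=1; order=1
step 2: discover 2; path=1>2; order=1,2
step 3: discover 0; path=1>2>0; order=1,2,0
step 4: discover 3; path=1>2>3; order=1,2,0,3
step 5: discover 5; path=1>5; order=1,2,0,3,5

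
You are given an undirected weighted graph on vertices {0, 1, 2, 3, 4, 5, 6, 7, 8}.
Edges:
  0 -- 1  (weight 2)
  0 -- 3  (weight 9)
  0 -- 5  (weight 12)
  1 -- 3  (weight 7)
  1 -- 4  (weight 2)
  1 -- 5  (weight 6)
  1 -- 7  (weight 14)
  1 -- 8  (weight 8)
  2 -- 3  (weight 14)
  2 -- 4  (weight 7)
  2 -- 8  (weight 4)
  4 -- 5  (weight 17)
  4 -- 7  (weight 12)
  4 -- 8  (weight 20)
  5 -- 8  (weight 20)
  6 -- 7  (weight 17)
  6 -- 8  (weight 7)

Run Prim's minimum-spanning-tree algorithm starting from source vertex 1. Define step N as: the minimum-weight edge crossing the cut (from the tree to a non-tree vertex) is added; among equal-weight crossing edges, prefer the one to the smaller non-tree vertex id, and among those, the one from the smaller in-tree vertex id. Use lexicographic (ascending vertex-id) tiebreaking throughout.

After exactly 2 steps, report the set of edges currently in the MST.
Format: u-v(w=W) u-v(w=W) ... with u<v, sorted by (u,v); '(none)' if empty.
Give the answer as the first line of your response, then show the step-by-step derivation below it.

0-1(w=2) 1-4(w=2)

step 1: add edge 0-1 (w=2); MST = {0-1(w=2)}
step 2: add edge 1-4 (w=2); MST = {0-1(w=2) 1-4(w=2)}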